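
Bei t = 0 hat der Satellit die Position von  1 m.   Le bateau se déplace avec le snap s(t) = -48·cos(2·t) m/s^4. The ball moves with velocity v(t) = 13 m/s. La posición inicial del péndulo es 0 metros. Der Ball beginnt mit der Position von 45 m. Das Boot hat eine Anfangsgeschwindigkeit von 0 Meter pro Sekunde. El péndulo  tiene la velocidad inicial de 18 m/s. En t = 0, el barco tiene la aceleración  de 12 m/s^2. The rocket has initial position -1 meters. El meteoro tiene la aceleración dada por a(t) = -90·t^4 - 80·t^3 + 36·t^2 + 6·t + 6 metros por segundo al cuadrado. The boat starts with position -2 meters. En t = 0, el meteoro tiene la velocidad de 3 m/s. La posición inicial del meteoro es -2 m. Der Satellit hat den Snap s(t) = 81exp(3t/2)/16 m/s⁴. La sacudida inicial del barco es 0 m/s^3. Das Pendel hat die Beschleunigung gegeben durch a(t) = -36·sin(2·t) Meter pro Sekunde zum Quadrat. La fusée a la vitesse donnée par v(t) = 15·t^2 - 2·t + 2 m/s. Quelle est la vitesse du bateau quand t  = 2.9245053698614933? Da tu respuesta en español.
Partiendo del snap s(t) = -48·cos(2·t), tomamos 3 integrales. La antiderivada del snap es la sacudida. Usando j(0) = 0, obtenemos j(t) = -24·sin(2·t). La antiderivada de la sacudida es la aceleración. Usando a(0) = 12, obtenemos a(t) = 12·cos(2·t). La antiderivada de la aceleración, con v(0) = 0, da la velocidad: v(t) = 6·sin(2·t). De la ecuación de la velocidad v(t) = 6·sin(2·t), sustituimos t = 2.9245053698614933 para obtener v = -2.52397018706679.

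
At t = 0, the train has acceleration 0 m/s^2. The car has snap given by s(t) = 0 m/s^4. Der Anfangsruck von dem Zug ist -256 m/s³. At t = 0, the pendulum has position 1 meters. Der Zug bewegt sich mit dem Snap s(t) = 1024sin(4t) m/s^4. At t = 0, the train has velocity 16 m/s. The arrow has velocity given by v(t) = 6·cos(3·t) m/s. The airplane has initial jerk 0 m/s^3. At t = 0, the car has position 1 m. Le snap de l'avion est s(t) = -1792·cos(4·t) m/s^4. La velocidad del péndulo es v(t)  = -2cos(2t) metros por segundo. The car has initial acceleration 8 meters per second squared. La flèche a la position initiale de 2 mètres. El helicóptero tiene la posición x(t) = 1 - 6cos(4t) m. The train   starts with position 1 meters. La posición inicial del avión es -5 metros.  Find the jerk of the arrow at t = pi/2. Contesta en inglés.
Starting from velocity v(t) = 6·cos(3·t), we take 2 derivatives. Taking d/dt of v(t), we find a(t) = -18·sin(3·t). The derivative of acceleration gives jerk: j(t) = -54·cos(3·t). From the given jerk equation j(t) = -54·cos(3·t), we substitute t = pi/2 to get j = 0.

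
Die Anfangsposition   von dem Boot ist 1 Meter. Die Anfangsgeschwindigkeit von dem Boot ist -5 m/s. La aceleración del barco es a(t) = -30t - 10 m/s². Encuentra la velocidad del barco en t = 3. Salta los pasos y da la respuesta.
La velocidad en t = 3 es v = -170.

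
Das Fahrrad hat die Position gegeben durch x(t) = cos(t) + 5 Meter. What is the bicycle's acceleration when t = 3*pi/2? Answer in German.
Ausgehend von der Position x(t) = cos(t) + 5, nehmen wir 2 Ableitungen. Durch Ableiten von der Position erhalten wir die Geschwindigkeit: v(t) = -sin(t). Die Ableitung von der Geschwindigkeit ergibt die Beschleunigung: a(t) = -cos(t). Aus der Gleichung für die Beschleunigung a(t) = -cos(t), setzen wir t = 3*pi/2 ein und erhalten a = 0.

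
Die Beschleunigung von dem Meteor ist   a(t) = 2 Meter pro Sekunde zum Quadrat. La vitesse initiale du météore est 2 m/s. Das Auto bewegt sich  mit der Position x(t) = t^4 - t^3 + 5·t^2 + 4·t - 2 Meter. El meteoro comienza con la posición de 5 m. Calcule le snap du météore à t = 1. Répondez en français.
Nous devons dériver notre équation de l'accélération a(t) = 2 2 fois. En prenant d/dt de a(t), nous trouvons j(t) = 0. La dérivée du jerk donne le snap: s(t) = 0. De l'équation du snap s(t) = 0, nous substituons t = 1 pour obtenir s = 0.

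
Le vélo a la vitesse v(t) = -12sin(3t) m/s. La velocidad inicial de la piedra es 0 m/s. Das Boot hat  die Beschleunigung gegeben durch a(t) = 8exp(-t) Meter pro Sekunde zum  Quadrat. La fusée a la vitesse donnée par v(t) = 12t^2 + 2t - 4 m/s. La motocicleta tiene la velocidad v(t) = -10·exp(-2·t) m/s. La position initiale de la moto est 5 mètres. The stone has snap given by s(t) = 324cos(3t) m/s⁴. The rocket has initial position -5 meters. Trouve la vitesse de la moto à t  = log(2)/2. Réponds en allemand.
Mit v(t) = -10·exp(-2·t) und Einsetzen von t = log(2)/2, finden wir v = -5.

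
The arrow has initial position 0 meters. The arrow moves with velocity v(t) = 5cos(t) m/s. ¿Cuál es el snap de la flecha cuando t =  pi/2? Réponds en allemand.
Wir müssen unsere Gleichung für die Geschwindigkeit v(t) = 5·cos(t) 3-mal ableiten. Mit d/dt von v(t) finden wir a(t) = -5·sin(t). Die Ableitung von der Beschleunigung ergibt den Ruck: j(t) = -5·cos(t). Mit d/dt von j(t) finden wir s(t) = 5·sin(t). Mit s(t) = 5·sin(t) und Einsetzen von t = pi/2, finden wir s = 5.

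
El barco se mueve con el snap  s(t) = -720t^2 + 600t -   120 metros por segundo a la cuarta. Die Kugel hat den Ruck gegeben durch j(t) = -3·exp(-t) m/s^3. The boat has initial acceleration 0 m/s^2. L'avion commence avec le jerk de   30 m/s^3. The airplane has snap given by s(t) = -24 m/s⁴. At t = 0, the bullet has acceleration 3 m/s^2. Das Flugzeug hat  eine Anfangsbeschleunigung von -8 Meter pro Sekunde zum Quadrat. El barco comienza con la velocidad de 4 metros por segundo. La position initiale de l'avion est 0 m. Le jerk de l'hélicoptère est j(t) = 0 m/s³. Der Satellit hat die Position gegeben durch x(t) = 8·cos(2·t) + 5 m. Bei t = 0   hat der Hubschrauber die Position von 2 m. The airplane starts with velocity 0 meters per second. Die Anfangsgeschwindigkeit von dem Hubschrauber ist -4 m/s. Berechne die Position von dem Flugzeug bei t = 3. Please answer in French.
Nous devons intégrer notre équation du snap s(t) = -24 4 fois. En prenant ∫s(t)dt et en appliquant j(0) = 30, nous trouvons j(t) = 30 - 24·t. L'intégrale du jerk, avec a(0) = -8, donne l'accélération: a(t) = -12·t^2 + 30·t - 8. En prenant ∫a(t)dt et en appliquant v(0) = 0, nous trouvons v(t) = t·(-4·t^2 + 15·t - 8). En intégrant la vitesse et en utilisant la condition initiale x(0) = 0, nous obtenons x(t) = -t^4 + 5·t^3 - 4·t^2. Nous avons la position x(t) = -t^4 + 5·t^3 - 4·t^2. En substituant t = 3: x(3) = 18.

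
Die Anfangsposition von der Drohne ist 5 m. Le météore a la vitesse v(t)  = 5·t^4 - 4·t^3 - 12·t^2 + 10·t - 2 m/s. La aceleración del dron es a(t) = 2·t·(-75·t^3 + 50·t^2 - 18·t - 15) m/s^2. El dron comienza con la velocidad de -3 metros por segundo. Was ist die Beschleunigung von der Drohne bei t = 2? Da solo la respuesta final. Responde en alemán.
Die Beschleunigung bei t = 2 ist a = -1804.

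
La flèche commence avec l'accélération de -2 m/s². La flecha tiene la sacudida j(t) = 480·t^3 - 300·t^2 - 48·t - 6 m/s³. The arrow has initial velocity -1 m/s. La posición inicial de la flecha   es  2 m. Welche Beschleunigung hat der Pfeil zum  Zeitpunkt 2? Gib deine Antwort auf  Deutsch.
Wir müssen unsere Gleichung für den Ruck j(t) = 480·t^3 - 300·t^2 - 48·t - 6 1-mal integrieren. Das Integral von dem Ruck ist die Beschleunigung. Mit a(0) = -2 erhalten wir a(t) = 120·t^4 - 100·t^3 - 24·t^2 - 6·t - 2. Wir haben die Beschleunigung a(t) = 120·t^4 - 100·t^3 - 24·t^2 - 6·t - 2. Durch Einsetzen von t = 2: a(2) = 1010.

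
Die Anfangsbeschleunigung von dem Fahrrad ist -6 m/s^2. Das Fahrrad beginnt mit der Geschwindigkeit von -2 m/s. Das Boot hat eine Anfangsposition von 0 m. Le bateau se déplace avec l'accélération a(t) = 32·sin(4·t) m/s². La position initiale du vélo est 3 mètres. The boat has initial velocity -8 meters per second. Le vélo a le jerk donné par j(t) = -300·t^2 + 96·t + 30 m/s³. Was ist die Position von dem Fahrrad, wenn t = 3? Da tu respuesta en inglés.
We need to integrate our jerk equation j(t) = -300·t^2 + 96·t + 30 3 times. The antiderivative of jerk is acceleration. Using a(0) = -6, we get a(t) = -100·t^3 + 48·t^2 + 30·t - 6. The integral of acceleration is velocity. Using v(0) = -2, we get v(t) = -25·t^4 + 16·t^3 + 15·t^2 - 6·t - 2. The antiderivative of velocity is position. Using x(0) = 3, we get x(t) = -5·t^5 + 4·t^4 + 5·t^3 - 3·t^2 - 2·t + 3. From the given position equation x(t) = -5·t^5 + 4·t^4 + 5·t^3 - 3·t^2 - 2·t + 3, we substitute t = 3 to get x = -786.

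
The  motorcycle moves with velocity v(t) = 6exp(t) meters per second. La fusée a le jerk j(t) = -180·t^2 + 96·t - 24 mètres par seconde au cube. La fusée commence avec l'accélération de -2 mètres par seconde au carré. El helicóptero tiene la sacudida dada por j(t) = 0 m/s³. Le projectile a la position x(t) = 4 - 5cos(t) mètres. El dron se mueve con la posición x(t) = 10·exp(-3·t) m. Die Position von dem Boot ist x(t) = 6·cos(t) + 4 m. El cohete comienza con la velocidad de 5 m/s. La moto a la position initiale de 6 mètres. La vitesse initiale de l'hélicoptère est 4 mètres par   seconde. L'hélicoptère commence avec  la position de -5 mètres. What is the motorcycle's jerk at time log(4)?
We must differentiate our velocity equation v(t) = 6·exp(t) 2 times. The derivative of velocity gives acceleration: a(t) = 6·exp(t). The derivative of acceleration gives jerk: j(t) = 6·exp(t). Using j(t) = 6·exp(t) and substituting t = log(4), we find j = 24.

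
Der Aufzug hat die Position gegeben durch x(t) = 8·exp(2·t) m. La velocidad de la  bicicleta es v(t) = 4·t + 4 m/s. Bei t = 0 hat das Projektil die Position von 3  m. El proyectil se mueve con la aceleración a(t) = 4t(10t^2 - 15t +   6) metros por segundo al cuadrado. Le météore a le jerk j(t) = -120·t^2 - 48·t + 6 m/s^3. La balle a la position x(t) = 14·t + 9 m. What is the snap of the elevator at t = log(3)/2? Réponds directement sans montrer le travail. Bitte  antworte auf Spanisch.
El snap en t = log(3)/2 es s = 384.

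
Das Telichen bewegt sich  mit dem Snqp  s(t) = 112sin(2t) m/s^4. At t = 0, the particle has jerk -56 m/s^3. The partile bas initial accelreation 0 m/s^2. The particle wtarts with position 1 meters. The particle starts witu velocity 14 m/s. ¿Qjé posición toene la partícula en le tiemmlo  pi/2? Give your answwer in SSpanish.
Partiendo del snap s(t) = 112·sin(2·t), tomamos 4 antiderivadas. La integral del snap, con j(0) = -56, da la sacudida: j(t) = -56·cos(2·t). Integrando la sacudida y usando la condición inicial a(0) = 0, obtenemos a(t) = -28·sin(2·t). La antiderivada de la aceleración es la velocidad. Usando v(0) = 14, obtenemos v(t) = 14·cos(2·t). La integral de la velocidad, con x(0) = 1, da la posición: x(t) = 7·sin(2·t) + 1. Usando x(t) = 7·sin(2·t) + 1 y sustituyendo t = pi/2, encontramos x = 1.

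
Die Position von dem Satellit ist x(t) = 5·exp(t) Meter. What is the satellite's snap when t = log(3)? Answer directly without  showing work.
The answer is 15.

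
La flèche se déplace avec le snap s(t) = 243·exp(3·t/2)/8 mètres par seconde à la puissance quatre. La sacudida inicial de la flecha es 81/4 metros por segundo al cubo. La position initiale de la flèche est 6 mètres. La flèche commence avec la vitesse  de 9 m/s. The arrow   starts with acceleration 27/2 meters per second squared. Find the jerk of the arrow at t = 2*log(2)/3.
To find the answer, we compute 1 antiderivative of s(t) = 243·exp(3·t/2)/8. Finding the integral of s(t) and using j(0) = 81/4: j(t) = 81·exp(3·t/2)/4. From the given jerk equation j(t) = 81·exp(3·t/2)/4, we substitute t = 2*log(2)/3 to get j = 81/2.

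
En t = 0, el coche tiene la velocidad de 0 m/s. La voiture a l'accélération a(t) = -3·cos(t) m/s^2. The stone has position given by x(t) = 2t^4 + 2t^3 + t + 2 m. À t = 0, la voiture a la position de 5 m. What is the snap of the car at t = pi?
To solve this, we need to take 2 derivatives of our acceleration equation a(t) = -3·cos(t). Differentiating acceleration, we get jerk: j(t) = 3·sin(t). Taking d/dt of j(t), we find s(t) = 3·cos(t). Using s(t) = 3·cos(t) and substituting t = pi, we find s = -3.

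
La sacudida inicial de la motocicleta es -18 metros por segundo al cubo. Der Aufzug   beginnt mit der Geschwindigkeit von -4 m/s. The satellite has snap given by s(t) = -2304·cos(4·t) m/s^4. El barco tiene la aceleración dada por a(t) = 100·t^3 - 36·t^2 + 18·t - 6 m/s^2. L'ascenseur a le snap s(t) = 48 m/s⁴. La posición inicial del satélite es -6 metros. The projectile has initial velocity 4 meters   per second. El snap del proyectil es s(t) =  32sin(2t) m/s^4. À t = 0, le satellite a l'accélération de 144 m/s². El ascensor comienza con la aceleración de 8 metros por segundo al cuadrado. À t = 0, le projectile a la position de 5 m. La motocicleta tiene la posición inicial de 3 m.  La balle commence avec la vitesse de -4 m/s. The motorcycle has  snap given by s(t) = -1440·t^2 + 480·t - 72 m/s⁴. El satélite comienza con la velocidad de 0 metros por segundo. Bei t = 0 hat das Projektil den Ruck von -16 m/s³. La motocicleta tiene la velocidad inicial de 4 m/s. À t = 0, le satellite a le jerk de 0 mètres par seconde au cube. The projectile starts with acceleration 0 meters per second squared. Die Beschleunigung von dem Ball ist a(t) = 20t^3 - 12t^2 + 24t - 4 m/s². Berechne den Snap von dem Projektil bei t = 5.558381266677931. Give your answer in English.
We have snap s(t) = 32·sin(2·t). Substituting t = 5.558381266677931: s(5.558381266677931) = -31.7653019991592.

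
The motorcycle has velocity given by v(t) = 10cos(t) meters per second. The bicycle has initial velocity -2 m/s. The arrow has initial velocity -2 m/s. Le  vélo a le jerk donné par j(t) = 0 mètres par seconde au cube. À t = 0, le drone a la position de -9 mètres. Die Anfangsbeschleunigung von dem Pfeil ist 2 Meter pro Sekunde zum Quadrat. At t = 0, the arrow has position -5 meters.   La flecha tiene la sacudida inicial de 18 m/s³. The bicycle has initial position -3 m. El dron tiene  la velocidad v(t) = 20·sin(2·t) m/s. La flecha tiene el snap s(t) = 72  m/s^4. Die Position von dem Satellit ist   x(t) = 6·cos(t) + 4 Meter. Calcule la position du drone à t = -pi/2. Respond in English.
We need to integrate our velocity equation v(t) = 20·sin(2·t) 1 time. The integral of velocity is position. Using x(0) = -9, we get x(t) = 1 - 10·cos(2·t). From the given position equation x(t) = 1 - 10·cos(2·t), we substitute t = -pi/2 to get x = 11.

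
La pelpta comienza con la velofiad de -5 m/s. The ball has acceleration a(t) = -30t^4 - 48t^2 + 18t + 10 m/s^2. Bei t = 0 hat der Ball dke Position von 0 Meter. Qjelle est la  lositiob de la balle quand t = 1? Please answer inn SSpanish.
Necesitamos integrar nuestra ecuación de la aceleración a(t) = -30·t^4 - 48·t^2 + 18·t + 10 2 veces. La antiderivada de la aceleración, con v(0) = -5, da la velocidad: v(t) = -6·t^5 - 16·t^3 + 9·t^2 + 10·t - 5. Integrando la velocidad y usando la condición inicial x(0) = 0, obtenemos x(t) = -t^6 - 4·t^4 + 3·t^3 + 5·t^2 - 5·t. De la ecuación de la posición x(t) = -t^6 - 4·t^4 + 3·t^3 + 5·t^2 - 5·t, sustituimos t = 1 para obtener x = -2.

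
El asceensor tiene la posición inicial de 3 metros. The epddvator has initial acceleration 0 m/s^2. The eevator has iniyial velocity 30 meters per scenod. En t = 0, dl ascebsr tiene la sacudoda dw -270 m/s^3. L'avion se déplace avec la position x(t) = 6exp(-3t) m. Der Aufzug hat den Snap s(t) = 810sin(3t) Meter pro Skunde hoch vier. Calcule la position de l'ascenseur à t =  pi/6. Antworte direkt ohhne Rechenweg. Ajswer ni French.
La position à t = pi/6 est x = 13.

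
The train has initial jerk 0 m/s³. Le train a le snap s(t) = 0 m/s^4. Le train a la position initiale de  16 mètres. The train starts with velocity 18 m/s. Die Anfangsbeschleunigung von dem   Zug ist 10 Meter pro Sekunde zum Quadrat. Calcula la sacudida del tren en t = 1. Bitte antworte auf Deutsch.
Um dies zu lösen, müssen wir 1 Integral unserer Gleichung für den Snap s(t) = 0 finden. Das Integral von dem Snap ist der Ruck. Mit j(0) = 0 erhalten wir j(t) = 0. Aus der Gleichung für den Ruck j(t) = 0, setzen wir t = 1 ein und erhalten j = 0.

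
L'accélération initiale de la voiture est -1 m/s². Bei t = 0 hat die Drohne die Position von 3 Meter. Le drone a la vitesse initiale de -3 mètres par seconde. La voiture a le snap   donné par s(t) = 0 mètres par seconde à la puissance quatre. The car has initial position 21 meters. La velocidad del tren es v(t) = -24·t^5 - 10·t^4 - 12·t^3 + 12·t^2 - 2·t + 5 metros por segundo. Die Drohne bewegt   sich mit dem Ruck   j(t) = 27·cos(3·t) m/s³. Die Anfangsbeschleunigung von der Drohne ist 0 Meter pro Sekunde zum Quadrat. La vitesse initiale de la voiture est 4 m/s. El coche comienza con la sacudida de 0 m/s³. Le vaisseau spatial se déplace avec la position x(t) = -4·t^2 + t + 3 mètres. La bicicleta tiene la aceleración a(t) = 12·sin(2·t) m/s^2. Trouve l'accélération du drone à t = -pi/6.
Nous devons trouver la primitive de notre équation du jerk j(t) = 27·cos(3·t) 1 fois. En prenant ∫j(t)dt et en appliquant a(0) = 0, nous trouvons a(t) = 9·sin(3·t). En utilisant a(t) = 9·sin(3·t) et en substituant t = -pi/6, nous trouvons a = -9.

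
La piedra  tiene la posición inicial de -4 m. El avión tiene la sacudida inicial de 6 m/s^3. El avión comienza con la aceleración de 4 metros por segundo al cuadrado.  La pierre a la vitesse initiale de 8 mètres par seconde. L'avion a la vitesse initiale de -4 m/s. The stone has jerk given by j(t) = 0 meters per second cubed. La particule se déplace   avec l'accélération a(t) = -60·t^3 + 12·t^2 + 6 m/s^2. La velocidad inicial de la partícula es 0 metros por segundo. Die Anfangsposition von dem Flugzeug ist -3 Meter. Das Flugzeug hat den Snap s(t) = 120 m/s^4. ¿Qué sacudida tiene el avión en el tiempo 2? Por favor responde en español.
Partiendo del snap s(t) = 120, tomamos 1 antiderivada. Tomando ∫s(t)dt y aplicando j(0) = 6, encontramos j(t) = 120·t + 6. Tenemos la sacudida j(t) = 120·t + 6. Sustituyendo t = 2: j(2) = 246.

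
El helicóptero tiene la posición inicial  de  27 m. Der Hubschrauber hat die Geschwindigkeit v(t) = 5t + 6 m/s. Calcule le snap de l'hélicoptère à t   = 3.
Pour résoudre ceci, nous devons prendre 3 dérivées de notre équation de la vitesse v(t) = 5·t + 6. En prenant d/dt de v(t), nous trouvons a(t) = 5. La dérivée de l'accélération donne le jerk: j(t) = 0. En prenant d/dt de j(t), nous trouvons s(t) = 0. En utilisant s(t) = 0 et en substituant t = 3, nous trouvons s = 0.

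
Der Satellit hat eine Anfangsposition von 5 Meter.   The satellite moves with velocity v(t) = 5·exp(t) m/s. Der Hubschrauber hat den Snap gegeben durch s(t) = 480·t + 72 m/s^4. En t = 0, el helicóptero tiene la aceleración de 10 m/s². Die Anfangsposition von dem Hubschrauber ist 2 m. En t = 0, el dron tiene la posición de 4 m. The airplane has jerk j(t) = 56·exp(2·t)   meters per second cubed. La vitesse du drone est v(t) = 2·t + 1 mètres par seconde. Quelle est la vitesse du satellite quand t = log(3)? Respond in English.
From the given velocity equation v(t) = 5·exp(t), we substitute t = log(3) to get v = 15.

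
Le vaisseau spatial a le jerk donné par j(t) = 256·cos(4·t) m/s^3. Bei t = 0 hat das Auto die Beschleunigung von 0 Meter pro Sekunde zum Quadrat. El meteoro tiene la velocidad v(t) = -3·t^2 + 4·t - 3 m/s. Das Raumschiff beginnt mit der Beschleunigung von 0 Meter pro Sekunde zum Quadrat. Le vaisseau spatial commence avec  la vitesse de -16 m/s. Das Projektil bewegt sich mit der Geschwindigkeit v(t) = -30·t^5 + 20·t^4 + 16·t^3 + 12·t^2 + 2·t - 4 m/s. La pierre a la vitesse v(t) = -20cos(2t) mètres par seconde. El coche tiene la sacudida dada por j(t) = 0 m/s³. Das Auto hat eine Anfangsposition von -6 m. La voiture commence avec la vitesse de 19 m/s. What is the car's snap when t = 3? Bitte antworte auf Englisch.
To solve this, we need to take 1 derivative of our jerk equation j(t) = 0. Differentiating jerk, we get snap: s(t) = 0. We have snap s(t) = 0. Substituting t = 3: s(3) = 0.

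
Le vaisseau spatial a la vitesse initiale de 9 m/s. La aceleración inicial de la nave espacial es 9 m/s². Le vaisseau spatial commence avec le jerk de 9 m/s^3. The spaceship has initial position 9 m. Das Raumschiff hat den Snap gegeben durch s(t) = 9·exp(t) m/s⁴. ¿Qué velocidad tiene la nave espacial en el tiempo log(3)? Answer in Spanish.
Debemos encontrar la integral de nuestra ecuación del snap s(t) = 9·exp(t) 3 veces. Integrando el snap y usando la condición inicial j(0) = 9, obtenemos j(t) = 9·exp(t). Tomando ∫j(t)dt y aplicando a(0) = 9, encontramos a(t) = 9·exp(t). La integral de la aceleración es la velocidad. Usando v(0) = 9, obtenemos v(t) = 9·exp(t). Usando v(t) = 9·exp(t) y sustituyendo t = log(3), encontramos v = 27.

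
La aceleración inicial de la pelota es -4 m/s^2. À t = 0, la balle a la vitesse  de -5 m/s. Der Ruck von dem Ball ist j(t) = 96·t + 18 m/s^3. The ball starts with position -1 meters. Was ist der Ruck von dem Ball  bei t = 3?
Aus der Gleichung für den Ruck j(t) = 96·t + 18, setzen wir t = 3 ein und erhalten j = 306.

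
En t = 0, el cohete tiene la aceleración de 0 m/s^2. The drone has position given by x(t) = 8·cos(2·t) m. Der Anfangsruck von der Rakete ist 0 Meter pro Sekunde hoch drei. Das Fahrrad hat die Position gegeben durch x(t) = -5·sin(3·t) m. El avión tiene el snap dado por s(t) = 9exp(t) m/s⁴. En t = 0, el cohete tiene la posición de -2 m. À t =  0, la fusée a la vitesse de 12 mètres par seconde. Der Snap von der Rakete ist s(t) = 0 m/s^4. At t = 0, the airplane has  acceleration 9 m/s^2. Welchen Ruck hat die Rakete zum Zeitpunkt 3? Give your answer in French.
En partant du snap s(t) = 0, nous prenons 1 primitive. L'intégrale du snap, avec j(0) = 0, donne le jerk: j(t) = 0. Nous avons le jerk j(t) = 0. En substituant t = 3: j(3) = 0.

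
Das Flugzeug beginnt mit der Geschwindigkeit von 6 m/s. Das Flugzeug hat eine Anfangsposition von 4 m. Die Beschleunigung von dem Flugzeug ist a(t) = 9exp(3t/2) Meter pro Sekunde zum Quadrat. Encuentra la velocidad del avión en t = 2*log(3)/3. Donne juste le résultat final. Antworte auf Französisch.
À t = 2*log(3)/3, v = 18.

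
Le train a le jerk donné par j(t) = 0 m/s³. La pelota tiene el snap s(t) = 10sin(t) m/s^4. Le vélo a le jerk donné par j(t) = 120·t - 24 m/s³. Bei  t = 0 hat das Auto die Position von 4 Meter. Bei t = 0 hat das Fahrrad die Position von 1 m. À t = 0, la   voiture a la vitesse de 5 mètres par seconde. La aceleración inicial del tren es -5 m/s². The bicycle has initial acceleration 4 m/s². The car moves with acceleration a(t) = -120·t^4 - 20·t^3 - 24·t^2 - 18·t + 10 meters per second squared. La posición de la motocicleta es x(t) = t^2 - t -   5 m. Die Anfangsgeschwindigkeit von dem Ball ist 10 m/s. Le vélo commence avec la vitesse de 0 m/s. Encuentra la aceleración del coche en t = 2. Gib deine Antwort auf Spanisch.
Tenemos la aceleración a(t) = -120·t^4 - 20·t^3 - 24·t^2 - 18·t + 10. Sustituyendo t = 2: a(2) = -2202.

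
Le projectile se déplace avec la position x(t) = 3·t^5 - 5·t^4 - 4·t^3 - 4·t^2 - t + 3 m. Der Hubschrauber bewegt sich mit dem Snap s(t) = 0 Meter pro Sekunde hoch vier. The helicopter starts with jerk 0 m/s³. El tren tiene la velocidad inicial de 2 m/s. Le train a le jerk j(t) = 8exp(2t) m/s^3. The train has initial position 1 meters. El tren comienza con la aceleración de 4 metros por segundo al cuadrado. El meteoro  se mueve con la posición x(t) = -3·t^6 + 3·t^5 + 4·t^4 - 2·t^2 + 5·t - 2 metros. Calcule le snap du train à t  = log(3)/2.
Pour résoudre ceci, nous devons prendre 1 dérivée de notre équation du jerk j(t) = 8·exp(2·t). La dérivée du jerk donne le snap: s(t) = 16·exp(2·t). De l'équation du snap s(t) = 16·exp(2·t), nous substituons t = log(3)/2 pour obtenir s = 48.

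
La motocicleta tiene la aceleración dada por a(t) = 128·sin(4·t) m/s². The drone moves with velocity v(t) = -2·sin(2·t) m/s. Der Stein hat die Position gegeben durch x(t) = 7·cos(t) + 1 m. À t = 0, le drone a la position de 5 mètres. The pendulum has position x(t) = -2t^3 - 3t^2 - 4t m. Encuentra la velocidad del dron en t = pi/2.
De la ecuación de la velocidad v(t) = -2·sin(2·t), sustituimos t = pi/2 para obtener v = 0.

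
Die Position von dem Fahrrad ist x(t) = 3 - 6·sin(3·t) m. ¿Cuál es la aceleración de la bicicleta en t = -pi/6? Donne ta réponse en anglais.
We must differentiate our position equation x(t) = 3 - 6·sin(3·t) 2 times. Differentiating position, we get velocity: v(t) = -18·cos(3·t). The derivative of velocity gives acceleration: a(t) = 54·sin(3·t). From the given acceleration equation a(t) = 54·sin(3·t), we substitute t = -pi/6 to get a = -54.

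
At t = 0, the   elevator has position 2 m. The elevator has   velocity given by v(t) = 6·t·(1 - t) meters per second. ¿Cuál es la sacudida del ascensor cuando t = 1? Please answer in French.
Nous devons dériver notre équation de la vitesse v(t) = 6·t·(1 - t) 2 fois. La dérivée de la vitesse donne l'accélération: a(t) = 6 - 12·t. La dérivée de l'accélération donne le jerk: j(t) = -12. De l'équation du jerk j(t) = -12, nous substituons t = 1 pour obtenir j = -12.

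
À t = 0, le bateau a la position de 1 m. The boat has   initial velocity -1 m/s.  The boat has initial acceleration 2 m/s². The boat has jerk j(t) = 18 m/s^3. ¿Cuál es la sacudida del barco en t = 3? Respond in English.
From the given jerk equation j(t) = 18, we substitute t = 3 to get j = 18.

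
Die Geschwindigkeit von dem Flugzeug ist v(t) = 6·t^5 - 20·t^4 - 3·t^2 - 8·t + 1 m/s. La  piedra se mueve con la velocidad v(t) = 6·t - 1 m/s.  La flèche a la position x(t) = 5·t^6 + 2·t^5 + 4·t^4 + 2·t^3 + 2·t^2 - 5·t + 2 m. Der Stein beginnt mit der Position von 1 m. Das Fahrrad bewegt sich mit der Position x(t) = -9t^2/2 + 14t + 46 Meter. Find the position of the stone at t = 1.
We need to integrate our velocity equation v(t) = 6·t - 1 1 time. Integrating velocity and using the initial condition x(0) = 1, we get x(t) = 3·t^2 - t + 1. We have position x(t) = 3·t^2 - t + 1. Substituting t = 1: x(1) = 3.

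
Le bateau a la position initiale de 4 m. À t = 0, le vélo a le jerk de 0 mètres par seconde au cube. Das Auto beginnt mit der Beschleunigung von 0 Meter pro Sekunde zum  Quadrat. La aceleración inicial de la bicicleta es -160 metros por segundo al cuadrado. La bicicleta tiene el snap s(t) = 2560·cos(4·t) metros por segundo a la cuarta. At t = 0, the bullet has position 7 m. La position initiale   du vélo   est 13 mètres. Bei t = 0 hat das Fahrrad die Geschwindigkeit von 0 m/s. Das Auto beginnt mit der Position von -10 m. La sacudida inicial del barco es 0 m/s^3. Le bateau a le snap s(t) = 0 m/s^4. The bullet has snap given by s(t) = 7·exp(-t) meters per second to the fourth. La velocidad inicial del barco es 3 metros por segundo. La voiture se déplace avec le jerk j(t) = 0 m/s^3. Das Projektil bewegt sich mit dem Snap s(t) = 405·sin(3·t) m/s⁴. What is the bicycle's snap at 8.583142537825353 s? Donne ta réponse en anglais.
We have snap s(t) = 2560·cos(4·t). Substituting t = 8.583142537825353: s(8.583142537825353) = -2495.50201781242.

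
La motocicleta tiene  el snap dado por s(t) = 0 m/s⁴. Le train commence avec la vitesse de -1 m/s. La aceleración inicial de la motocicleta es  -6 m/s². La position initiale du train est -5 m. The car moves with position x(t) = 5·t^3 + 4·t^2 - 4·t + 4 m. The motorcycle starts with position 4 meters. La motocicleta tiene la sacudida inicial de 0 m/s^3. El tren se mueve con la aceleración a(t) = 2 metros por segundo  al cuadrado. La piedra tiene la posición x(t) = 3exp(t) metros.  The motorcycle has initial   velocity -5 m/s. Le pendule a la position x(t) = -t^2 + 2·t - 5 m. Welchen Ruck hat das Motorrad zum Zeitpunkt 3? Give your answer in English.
Starting from snap s(t) = 0, we take 1 integral. Taking ∫s(t)dt and applying j(0) = 0, we find j(t) = 0. We have jerk j(t) = 0. Substituting t = 3: j(3) = 0.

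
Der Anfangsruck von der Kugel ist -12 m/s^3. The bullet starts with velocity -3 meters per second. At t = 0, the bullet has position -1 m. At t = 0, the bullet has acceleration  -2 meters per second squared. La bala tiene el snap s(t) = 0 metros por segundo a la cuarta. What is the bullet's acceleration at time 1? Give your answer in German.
Wir müssen das Integral unserer Gleichung für den Snap s(t) = 0 2-mal finden. Mit ∫s(t)dt und Anwendung von j(0) = -12, finden wir j(t) = -12. Durch Integration von dem Ruck und Verwendung der Anfangsbedingung a(0) = -2, erhalten wir a(t) = -12·t - 2. Aus der Gleichung für die Beschleunigung a(t) = -12·t - 2, setzen wir t = 1 ein und erhalten a = -14.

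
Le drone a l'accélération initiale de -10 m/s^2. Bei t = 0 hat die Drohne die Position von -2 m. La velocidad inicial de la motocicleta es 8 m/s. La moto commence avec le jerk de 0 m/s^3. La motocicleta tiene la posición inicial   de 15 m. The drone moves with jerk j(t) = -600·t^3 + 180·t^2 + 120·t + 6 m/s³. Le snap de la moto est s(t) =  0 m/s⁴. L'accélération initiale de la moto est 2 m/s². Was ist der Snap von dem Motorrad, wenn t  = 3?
Aus der Gleichung für den Snap s(t) = 0, setzen wir t = 3 ein und erhalten s = 0.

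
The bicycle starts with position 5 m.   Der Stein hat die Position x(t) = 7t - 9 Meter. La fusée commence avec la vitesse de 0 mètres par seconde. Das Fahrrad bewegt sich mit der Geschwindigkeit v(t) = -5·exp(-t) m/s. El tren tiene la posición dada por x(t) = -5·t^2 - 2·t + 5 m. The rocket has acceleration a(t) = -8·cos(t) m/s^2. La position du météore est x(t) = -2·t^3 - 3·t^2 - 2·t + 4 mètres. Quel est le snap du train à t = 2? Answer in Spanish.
Partiendo de la posición x(t) = -5·t^2 - 2·t + 5, tomamos 4 derivadas. Derivando la posición, obtenemos la velocidad: v(t) = -10·t - 2. La derivada de la velocidad da la aceleración: a(t) = -10. Derivando la aceleración, obtenemos la sacudida: j(t) = 0. Derivando la sacudida, obtenemos el snap: s(t) = 0. Usando s(t) = 0 y sustituyendo t = 2, encontramos s = 0.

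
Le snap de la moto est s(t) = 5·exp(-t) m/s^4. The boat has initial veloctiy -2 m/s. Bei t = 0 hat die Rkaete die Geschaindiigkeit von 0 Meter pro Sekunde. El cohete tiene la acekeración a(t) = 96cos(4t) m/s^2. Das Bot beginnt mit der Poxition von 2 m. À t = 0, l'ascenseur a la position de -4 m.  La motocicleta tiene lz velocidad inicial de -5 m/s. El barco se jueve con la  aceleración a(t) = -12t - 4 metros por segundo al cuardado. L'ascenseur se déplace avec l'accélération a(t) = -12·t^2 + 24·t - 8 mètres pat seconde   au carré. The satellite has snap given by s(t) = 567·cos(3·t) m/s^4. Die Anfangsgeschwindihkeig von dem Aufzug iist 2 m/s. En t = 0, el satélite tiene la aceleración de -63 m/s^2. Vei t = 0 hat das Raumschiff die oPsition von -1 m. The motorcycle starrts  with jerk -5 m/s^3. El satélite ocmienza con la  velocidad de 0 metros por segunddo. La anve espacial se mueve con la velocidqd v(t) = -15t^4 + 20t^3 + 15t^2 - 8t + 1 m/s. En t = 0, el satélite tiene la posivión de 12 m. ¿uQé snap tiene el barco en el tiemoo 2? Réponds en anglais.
To solve this, we need to take 2 derivatives of our acceleration equation a(t) = -12·t - 4. Taking d/dt of a(t), we find j(t) = -12. Differentiating jerk, we get snap: s(t) = 0. We have snap s(t) = 0. Substituting t = 2: s(2) = 0.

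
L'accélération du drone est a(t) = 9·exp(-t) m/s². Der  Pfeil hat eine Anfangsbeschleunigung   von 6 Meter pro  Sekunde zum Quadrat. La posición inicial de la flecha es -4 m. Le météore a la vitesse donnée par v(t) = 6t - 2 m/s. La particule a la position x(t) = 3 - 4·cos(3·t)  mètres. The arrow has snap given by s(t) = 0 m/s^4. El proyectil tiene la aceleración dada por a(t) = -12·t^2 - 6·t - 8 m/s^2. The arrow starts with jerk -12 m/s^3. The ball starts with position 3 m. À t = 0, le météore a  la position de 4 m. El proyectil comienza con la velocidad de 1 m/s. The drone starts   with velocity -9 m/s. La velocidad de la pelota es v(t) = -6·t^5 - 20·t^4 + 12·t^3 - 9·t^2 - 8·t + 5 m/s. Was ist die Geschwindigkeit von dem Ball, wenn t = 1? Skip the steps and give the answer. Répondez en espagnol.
v(1) = -26.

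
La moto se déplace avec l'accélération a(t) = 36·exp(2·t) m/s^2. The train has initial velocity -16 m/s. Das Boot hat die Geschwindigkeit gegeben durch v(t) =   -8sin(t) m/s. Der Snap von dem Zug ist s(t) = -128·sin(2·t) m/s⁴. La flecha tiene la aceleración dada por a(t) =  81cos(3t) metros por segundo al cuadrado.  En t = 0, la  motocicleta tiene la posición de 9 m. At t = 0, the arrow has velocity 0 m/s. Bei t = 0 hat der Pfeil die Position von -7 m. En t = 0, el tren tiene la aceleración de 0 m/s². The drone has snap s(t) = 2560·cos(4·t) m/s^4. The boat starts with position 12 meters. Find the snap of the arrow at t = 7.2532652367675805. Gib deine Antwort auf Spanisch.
Para resolver esto, necesitamos tomar 2 derivadas de nuestra ecuación de la aceleración a(t) = 81·cos(3·t). Tomando d/dt de a(t), encontramos j(t) = -243·sin(3·t). Derivando la sacudida, obtenemos el snap: s(t) = -729·cos(3·t). De la ecuación del snap s(t) = -729·cos(3·t), sustituimos t = 7.2532652367675805 para obtener s = 709.577312270440.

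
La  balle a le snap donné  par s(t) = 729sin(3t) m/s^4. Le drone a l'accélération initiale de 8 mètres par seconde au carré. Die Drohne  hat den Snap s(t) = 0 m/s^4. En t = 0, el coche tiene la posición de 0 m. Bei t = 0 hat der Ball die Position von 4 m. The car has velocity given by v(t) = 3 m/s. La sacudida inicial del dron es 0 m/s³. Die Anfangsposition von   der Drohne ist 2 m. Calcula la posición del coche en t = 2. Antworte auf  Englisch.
We need to integrate our velocity equation v(t) = 3 1 time. Taking ∫v(t)dt and applying x(0) = 0, we find x(t) = 3·t. We have position x(t) = 3·t. Substituting t = 2: x(2) = 6.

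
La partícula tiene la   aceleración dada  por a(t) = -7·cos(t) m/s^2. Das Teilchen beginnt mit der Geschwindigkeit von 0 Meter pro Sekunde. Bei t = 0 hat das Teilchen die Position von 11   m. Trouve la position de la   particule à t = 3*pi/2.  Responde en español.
Necesitamos integrar nuestra ecuación de la aceleración a(t) = -7·cos(t) 2 veces. Tomando ∫a(t)dt y aplicando v(0) = 0, encontramos v(t) = -7·sin(t). La antiderivada de la velocidad, con x(0) = 11, da la posición: x(t) = 7·cos(t) + 4. Tenemos la posición x(t) = 7·cos(t) + 4. Sustituyendo t = 3*pi/2: x(3*pi/2) = 4.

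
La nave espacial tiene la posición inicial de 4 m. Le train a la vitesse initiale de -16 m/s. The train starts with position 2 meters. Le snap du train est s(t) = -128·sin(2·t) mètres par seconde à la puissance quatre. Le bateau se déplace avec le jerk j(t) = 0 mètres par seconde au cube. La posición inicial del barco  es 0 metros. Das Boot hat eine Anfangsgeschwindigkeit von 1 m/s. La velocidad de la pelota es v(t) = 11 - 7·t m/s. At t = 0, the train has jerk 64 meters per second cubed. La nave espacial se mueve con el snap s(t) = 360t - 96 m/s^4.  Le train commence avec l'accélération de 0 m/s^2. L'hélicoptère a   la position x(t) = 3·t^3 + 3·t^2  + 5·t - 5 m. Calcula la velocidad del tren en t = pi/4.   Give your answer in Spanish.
Para resolver esto, necesitamos tomar 3 integrales de nuestra ecuación del snap s(t) = -128·sin(2·t). La antiderivada del snap es la sacudida. Usando j(0) = 64, obtenemos j(t) = 64·cos(2·t). Tomando ∫j(t)dt y aplicando a(0) = 0, encontramos a(t) = 32·sin(2·t). La integral de la aceleración es la velocidad. Usando v(0) = -16, obtenemos v(t) = -16·cos(2·t). Tenemos la velocidad v(t) = -16·cos(2·t). Sustituyendo t = pi/4: v(pi/4) = 0.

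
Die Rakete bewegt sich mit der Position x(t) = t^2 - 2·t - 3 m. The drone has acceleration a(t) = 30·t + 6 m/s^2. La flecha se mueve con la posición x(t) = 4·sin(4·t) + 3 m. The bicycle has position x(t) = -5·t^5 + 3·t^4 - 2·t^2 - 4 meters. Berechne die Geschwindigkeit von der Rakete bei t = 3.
Ausgehend von der Position x(t) = t^2 - 2·t - 3, nehmen wir 1 Ableitung. Mit d/dt von x(t) finden wir v(t) = 2·t - 2. Wir haben die Geschwindigkeit v(t) = 2·t - 2. Durch Einsetzen von t = 3: v(3) = 4.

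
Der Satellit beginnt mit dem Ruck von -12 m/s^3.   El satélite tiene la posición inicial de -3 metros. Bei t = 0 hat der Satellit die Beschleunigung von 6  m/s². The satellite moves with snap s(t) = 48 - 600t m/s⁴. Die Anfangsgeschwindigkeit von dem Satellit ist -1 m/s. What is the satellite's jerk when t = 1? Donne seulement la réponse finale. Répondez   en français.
Le jerk à t = 1 est j = -264.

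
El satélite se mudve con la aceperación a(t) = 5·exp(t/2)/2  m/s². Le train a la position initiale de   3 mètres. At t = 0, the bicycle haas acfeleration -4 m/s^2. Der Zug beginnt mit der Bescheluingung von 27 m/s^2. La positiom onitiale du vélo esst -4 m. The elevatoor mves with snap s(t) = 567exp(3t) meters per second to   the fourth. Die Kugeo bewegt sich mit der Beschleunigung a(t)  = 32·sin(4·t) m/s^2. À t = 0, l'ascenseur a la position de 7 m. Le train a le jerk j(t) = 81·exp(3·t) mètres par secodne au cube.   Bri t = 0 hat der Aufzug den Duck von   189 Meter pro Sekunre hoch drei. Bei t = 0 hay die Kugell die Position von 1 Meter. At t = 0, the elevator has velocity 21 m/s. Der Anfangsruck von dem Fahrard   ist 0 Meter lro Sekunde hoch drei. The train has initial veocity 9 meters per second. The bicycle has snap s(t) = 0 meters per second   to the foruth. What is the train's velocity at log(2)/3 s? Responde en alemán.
Um dies zu lösen, müssen wir 2 Integrale unserer Gleichung für den Ruck j(t) = 81·exp(3·t) finden. Durch Integration von dem Ruck und Verwendung der Anfangsbedingung a(0) = 27, erhalten wir a(t) = 27·exp(3·t). Mit ∫a(t)dt und Anwendung von v(0) = 9, finden wir v(t) = 9·exp(3·t). Mit v(t) = 9·exp(3·t) und Einsetzen von t = log(2)/3, finden wir v = 18.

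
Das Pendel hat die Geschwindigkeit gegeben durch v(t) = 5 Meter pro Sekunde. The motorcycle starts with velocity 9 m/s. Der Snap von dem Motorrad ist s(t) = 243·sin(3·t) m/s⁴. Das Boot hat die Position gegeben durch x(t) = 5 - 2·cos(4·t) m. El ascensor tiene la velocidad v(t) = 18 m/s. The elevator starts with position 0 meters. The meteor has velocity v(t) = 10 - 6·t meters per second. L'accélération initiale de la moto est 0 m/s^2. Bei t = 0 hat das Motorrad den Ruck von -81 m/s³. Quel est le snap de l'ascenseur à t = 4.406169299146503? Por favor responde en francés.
Pour résoudre ceci, nous devons prendre 3 dérivées de notre équation de la vitesse v(t) = 18. En dérivant la vitesse, nous obtenons l'accélération: a(t) = 0. En prenant d/dt de a(t), nous trouvons j(t) = 0. En prenant d/dt de j(t), nous trouvons s(t) = 0. De l'équation du snap s(t) = 0, nous substituons t = 4.406169299146503 pour obtenir s = 0.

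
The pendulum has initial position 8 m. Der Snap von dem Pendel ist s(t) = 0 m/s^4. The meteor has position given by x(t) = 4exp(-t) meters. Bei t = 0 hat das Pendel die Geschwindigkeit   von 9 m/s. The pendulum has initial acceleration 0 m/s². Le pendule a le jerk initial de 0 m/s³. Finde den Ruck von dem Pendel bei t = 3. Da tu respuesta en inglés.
To solve this, we need to take 1 antiderivative of our snap equation s(t) = 0. Integrating snap and using the initial condition j(0) = 0, we get j(t) = 0. Using j(t) = 0 and substituting t = 3, we find j = 0.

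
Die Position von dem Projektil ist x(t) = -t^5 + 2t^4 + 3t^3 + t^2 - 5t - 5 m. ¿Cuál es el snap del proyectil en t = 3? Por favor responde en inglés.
To solve this, we need to take 4 derivatives of our position equation x(t) = -t^5 + 2·t^4 + 3·t^3 + t^2 - 5·t - 5. Taking d/dt of x(t), we find v(t) = -5·t^4 + 8·t^3 + 9·t^2 + 2·t - 5. Taking d/dt of v(t), we find a(t) = -20·t^3 + 24·t^2 + 18·t + 2. Taking d/dt of a(t), we find j(t) = -60·t^2 + 48·t + 18. The derivative of jerk gives snap: s(t) = 48 - 120·t. Using s(t) = 48 - 120·t and substituting t = 3, we find s = -312.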